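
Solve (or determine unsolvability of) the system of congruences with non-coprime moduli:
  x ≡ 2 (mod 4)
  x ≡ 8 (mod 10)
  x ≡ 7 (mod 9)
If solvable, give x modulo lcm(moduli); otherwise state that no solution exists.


Moduli 4, 10, 9 are not pairwise coprime, so CRT works modulo lcm(m_i) when all pairwise compatibility conditions hold.
Pairwise compatibility: gcd(m_i, m_j) must divide a_i - a_j for every pair.
Merge one congruence at a time:
  Start: x ≡ 2 (mod 4).
  Combine with x ≡ 8 (mod 10): gcd(4, 10) = 2; 8 - 2 = 6, which IS divisible by 2, so compatible.
    Write x = 2 + 4·t and substitute into x ≡ 8 (mod 10): 4·t ≡ 8 − 2 = 6 (mod 10).
    Divide the congruence (and modulus) by g = 2: 2·t ≡ 3 (mod 5).
    The inverse of 2 mod 5 is 3 (since 2·3 = 6 = 1·5 + 1), so t ≡ 3·3 = 9 ≡ 4 (mod 5).
    Then x = 2 + 4·4 = 18, valid modulo lcm(4, 10) = 20: x ≡ 18 (mod 20).
  Combine with x ≡ 7 (mod 9): gcd(20, 9) = 1; 7 - 18 = -11, which IS divisible by 1, so compatible.
    Write x = 18 + 20·t and substitute into x ≡ 7 (mod 9): 20·t ≡ 7 − 18 = -11 (mod 9).
    Reduce coefficients mod 9: 2·t ≡ 7 (mod 9).
    The inverse of 2 mod 9 is 5 (since 2·5 = 10 = 1·9 + 1), so t ≡ 5·7 = 35 ≡ 8 (mod 9).
    Then x = 18 + 20·8 = 178, valid modulo lcm(20, 9) = 180: x ≡ 178 (mod 180).
Verify: 178 mod 4 = 2, 178 mod 10 = 8, 178 mod 9 = 7.

x ≡ 178 (mod 180).


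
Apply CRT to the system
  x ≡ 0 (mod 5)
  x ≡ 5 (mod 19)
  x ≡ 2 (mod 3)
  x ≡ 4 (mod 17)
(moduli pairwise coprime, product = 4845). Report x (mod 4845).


Product of moduli M = 5 · 19 · 3 · 17 = 4845.
Merge one congruence at a time:
  Start: x ≡ 0 (mod 5).
  Combine with x ≡ 5 (mod 19); new modulus lcm = 95.
    Write x = 0 + 5·t and substitute into x ≡ 5 (mod 19): 5·t ≡ 5 − 0 = 5 (mod 19).
    The inverse of 5 mod 19 is 4 (since 5·4 = 20 = 1·19 + 1), so t ≡ 4·5 = 20 ≡ 1 (mod 19).
    Then x = 0 + 5·1 = 5, valid modulo lcm(5, 19) = 95: x ≡ 5 (mod 95).
  Combine with x ≡ 2 (mod 3); new modulus lcm = 285.
    Write x = 5 + 95·t and substitute into x ≡ 2 (mod 3): 95·t ≡ 2 − 5 = -3 (mod 3).
    Reduce coefficients mod 3: 2·t ≡ 0 (mod 3).
    The inverse of 2 mod 3 is 2 (since 2·2 = 4 = 1·3 + 1), so t ≡ 2·0 = 0 ≡ 0 (mod 3).
    Then x = 5 + 95·0 = 5, valid modulo lcm(95, 3) = 285: x ≡ 5 (mod 285).
  Combine with x ≡ 4 (mod 17); new modulus lcm = 4845.
    Write x = 5 + 285·t and substitute into x ≡ 4 (mod 17): 285·t ≡ 4 − 5 = -1 (mod 17).
    Reduce coefficients mod 17: 13·t ≡ 16 (mod 17).
    The inverse of 13 mod 17 is 4 (since 13·4 = 52 = 3·17 + 1), so t ≡ 4·16 = 64 ≡ 13 (mod 17).
    Then x = 5 + 285·13 = 3710, valid modulo lcm(285, 17) = 4845: x ≡ 3710 (mod 4845).
Verify against each original: 3710 mod 5 = 0, 3710 mod 19 = 5, 3710 mod 3 = 2, 3710 mod 17 = 4.

x ≡ 3710 (mod 4845).


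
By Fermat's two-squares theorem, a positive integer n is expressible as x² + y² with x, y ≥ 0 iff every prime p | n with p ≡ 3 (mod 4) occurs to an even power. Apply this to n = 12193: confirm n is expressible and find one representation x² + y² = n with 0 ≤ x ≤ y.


Step 1: Factor n = 12193 = 89 · 137.
Step 2: Check the mod-4 condition on each prime factor: 89 ≡ 1 (mod 4), exponent 1; 137 ≡ 1 (mod 4), exponent 1.
All primes ≡ 3 (mod 4) appear to even exponent (or don't appear), so by the two-squares theorem n IS expressible as a sum of two squares.
Step 3: Build a representation. Here n = 89 · 137 is a product of primes ≡ 1 (mod 4). Each prime p ≡ 1 (mod 4) is itself a sum of two squares; find a² by testing p − a² for a perfect square:
  89: 89 − 1² = 88, 89 − 2² = 85, 89 − 3² = 80, 89 − 4² = 73, 89 − 5² = 64 = 8² ⇒ 89 = 5² + 8².
  137: 137 − 1² = 136, 137 − 2² = 133, 137 − 3² = 128, 137 − 4² = 121 = 11² ⇒ 137 = 4² + 11².
  Combine using the Brahmagupta–Fibonacci identity (a² + b²)(c² + d²) = (ac − bd)² + (ad + bc)² = (ac + bd)² + (ad − bc)²:
  89 · 137 = 12193: from (5² + 8²)(4² + 11²), take (5·4 − 8·11, 5·11 + 8·4) = (20 − 88, 55 + 32) = (-68, 87); dropping signs (only squares matter) gives (68, 87); check 68² + 87² = 4624 + 7569 = 12193 ✓.
Step 4: Order so x ≤ y and verify: 68² + 87² = 4624 + 7569 = 12193 = n. ✓

n = 12193 = 68² + 87² (one valid representation with x ≤ y).


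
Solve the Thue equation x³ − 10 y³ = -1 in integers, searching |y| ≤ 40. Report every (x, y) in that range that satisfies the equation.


The equation is x³ - 10y³ = -1. For fixed y, x³ = 10·y³ − 1, so a solution requires the RHS to be a perfect cube.
Strategy: iterate y from -40 to 40, compute RHS = 10·y³ − 1, and check whether it is a (positive or negative) perfect cube.
Check small values of y:
  y = 0: RHS = -1 = (-1)³ ⇒ x = -1 works.
  y = 1: RHS = 9 is not a perfect cube.
  y = -1: RHS = -11 is not a perfect cube.
  y = 2: RHS = 79 is not a perfect cube.
  y = -2: RHS = -81 is not a perfect cube.
  y = 3: RHS = 269 is not a perfect cube.
  y = -3: RHS = -271 is not a perfect cube.
Continuing the search up to |y| = 40 finds no further solutions beyond those listed.
Collected solutions: (-1, 0).

Solutions (with |y| ≤ 40): (-1, 0).


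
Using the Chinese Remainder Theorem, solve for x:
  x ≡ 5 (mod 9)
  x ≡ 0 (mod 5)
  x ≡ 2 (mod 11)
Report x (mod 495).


Moduli 9, 5, 11 are pairwise coprime; by CRT there is a unique solution modulo M = 9 · 5 · 11 = 495.
Solve pairwise, accumulating the modulus:
  Start with x ≡ 5 (mod 9).
  Combine with x ≡ 0 (mod 5): since gcd(9, 5) = 1, we get a unique residue mod 45.
    Write x = 5 + 9·t and substitute into x ≡ 0 (mod 5): 9·t ≡ 0 − 5 = -5 (mod 5).
    Reduce coefficients mod 5: 4·t ≡ 0 (mod 5).
    The inverse of 4 mod 5 is 4 (since 4·4 = 16 = 3·5 + 1), so t ≡ 4·0 = 0 ≡ 0 (mod 5).
    Then x = 5 + 9·0 = 5, valid modulo lcm(9, 5) = 45: x ≡ 5 (mod 45).
  Combine with x ≡ 2 (mod 11): since gcd(45, 11) = 1, we get a unique residue mod 495.
    Write x = 5 + 45·t and substitute into x ≡ 2 (mod 11): 45·t ≡ 2 − 5 = -3 (mod 11).
    Reduce coefficients mod 11: 1·t ≡ 8 (mod 11).
    So t ≡ 8 (mod 11).
    Then x = 5 + 45·8 = 365, valid modulo lcm(45, 11) = 495: x ≡ 365 (mod 495).
Verify: 365 mod 9 = 5 ✓, 365 mod 5 = 0 ✓, 365 mod 11 = 2 ✓.

x ≡ 365 (mod 495).


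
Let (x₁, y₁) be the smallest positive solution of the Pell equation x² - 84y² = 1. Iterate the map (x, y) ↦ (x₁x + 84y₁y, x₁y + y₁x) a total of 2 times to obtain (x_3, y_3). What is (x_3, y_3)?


Step 1: Find the fundamental solution (x₁, y₁) of x² - 84y² = 1.
  Expand √84 as a continued fraction. a₀ = ⌊√84⌋ = 9; iterate m_{k+1} = d_k·a_k − m_k, d_{k+1} = (84 − m_{k+1}²)/d_k, a_{k+1} = ⌊(a₀ + m_{k+1})/d_{k+1}⌋ (starting m₀ = 0, d₀ = 1), with convergents p_k = a_k·p_{k-1} + p_{k-2}, q_k = a_k·q_{k-1} + q_{k-2} (p₋₁ = 1, q₋₁ = 0):
  k = 0: a₀ = 9; p₀/q₀ = 9/1; p₀² − 84·q₀² = 81 − 84 = -3.
  k = 1: m = 9, d = 3, a = ⌊(9 + 9)/3⌋ = 6; p/q = (6·9 + 1)/(6·1 + 0) = 55/6; p² − 84·q² = 3025 − 3024 = 1.
  The first convergent with p² − 84·q² = 1 gives the fundamental solution (x₁, y₁) = (55, 6).
Step 2: Apply the recurrence (x_{n+1}, y_{n+1}) = (x₁x_n + 84y₁y_n, x₁y_n + y₁x_n) repeatedly.
  From (x_1, y_1) = (55, 6): x_2 = 55·55 + 84·6·6 = 6049; y_2 = 55·6 + 6·55 = 660.
  From (x_2, y_2) = (6049, 660): x_3 = 55·6049 + 84·6·660 = 665335; y_3 = 55·660 + 6·6049 = 72594.
Step 3: Verify x_3² - 84·y_3² = 442670662225 - 442670662224 = 1 (should be 1). ✓

(x_1, y_1) = (55, 6); (x_3, y_3) = (665335, 72594).


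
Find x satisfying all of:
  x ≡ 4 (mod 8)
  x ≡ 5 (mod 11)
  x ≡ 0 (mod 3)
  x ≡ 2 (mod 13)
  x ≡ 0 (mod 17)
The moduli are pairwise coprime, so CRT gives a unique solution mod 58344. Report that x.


Product of moduli M = 8 · 11 · 3 · 13 · 17 = 58344.
Merge one congruence at a time:
  Start: x ≡ 4 (mod 8).
  Combine with x ≡ 5 (mod 11); new modulus lcm = 88.
    Write x = 4 + 8·t and substitute into x ≡ 5 (mod 11): 8·t ≡ 5 − 4 = 1 (mod 11).
    The inverse of 8 mod 11 is 7 (since 8·7 = 56 = 5·11 + 1), so t ≡ 7·1 = 7 ≡ 7 (mod 11).
    Then x = 4 + 8·7 = 60, valid modulo lcm(8, 11) = 88: x ≡ 60 (mod 88).
  Combine with x ≡ 0 (mod 3); new modulus lcm = 264.
    Write x = 60 + 88·t and substitute into x ≡ 0 (mod 3): 88·t ≡ 0 − 60 = -60 (mod 3).
    Reduce coefficients mod 3: 1·t ≡ 0 (mod 3).
    So t ≡ 0 (mod 3).
    Then x = 60 + 88·0 = 60, valid modulo lcm(88, 3) = 264: x ≡ 60 (mod 264).
  Combine with x ≡ 2 (mod 13); new modulus lcm = 3432.
    Write x = 60 + 264·t and substitute into x ≡ 2 (mod 13): 264·t ≡ 2 − 60 = -58 (mod 13).
    Reduce coefficients mod 13: 4·t ≡ 7 (mod 13).
    The inverse of 4 mod 13 is 10 (since 4·10 = 40 = 3·13 + 1), so t ≡ 10·7 = 70 ≡ 5 (mod 13).
    Then x = 60 + 264·5 = 1380, valid modulo lcm(264, 13) = 3432: x ≡ 1380 (mod 3432).
  Combine with x ≡ 0 (mod 17); new modulus lcm = 58344.
    Write x = 1380 + 3432·t and substitute into x ≡ 0 (mod 17): 3432·t ≡ 0 − 1380 = -1380 (mod 17).
    Reduce coefficients mod 17: 15·t ≡ 14 (mod 17).
    The inverse of 15 mod 17 is 8 (since 15·8 = 120 = 7·17 + 1), so t ≡ 8·14 = 112 ≡ 10 (mod 17).
    Then x = 1380 + 3432·10 = 35700, valid modulo lcm(3432, 17) = 58344: x ≡ 35700 (mod 58344).
Verify against each original: 35700 mod 8 = 4, 35700 mod 11 = 5, 35700 mod 3 = 0, 35700 mod 13 = 2, 35700 mod 17 = 0.

x ≡ 35700 (mod 58344).


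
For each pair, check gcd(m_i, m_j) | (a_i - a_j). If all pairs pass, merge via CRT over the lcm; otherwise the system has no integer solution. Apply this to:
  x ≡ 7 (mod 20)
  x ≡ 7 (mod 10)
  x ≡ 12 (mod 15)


Moduli 20, 10, 15 are not pairwise coprime, so CRT works modulo lcm(m_i) when all pairwise compatibility conditions hold.
Pairwise compatibility: gcd(m_i, m_j) must divide a_i - a_j for every pair.
Merge one congruence at a time:
  Start: x ≡ 7 (mod 20).
  Combine with x ≡ 7 (mod 10): gcd(20, 10) = 10; 7 - 7 = 0, which IS divisible by 10, so compatible.
    Write x = 7 + 20·t and substitute into x ≡ 7 (mod 10): 20·t ≡ 7 − 7 = 0 (mod 10).
    Divide the congruence (and modulus) by g = 10: 2·t ≡ 0 (mod 1).
    Modulo 1 every t works; take t = 0.
    Then x = 7 + 20·0 = 7, valid modulo lcm(20, 10) = 20: x ≡ 7 (mod 20).
  Combine with x ≡ 12 (mod 15): gcd(20, 15) = 5; 12 - 7 = 5, which IS divisible by 5, so compatible.
    Write x = 7 + 20·t and substitute into x ≡ 12 (mod 15): 20·t ≡ 12 − 7 = 5 (mod 15).
    Divide the congruence (and modulus) by g = 5: 4·t ≡ 1 (mod 3).
    Reduce coefficients mod 3: 1·t ≡ 1 (mod 3).
    So t ≡ 1 (mod 3).
    Then x = 7 + 20·1 = 27, valid modulo lcm(20, 15) = 60: x ≡ 27 (mod 60).
Verify: 27 mod 20 = 7, 27 mod 10 = 7, 27 mod 15 = 12.

x ≡ 27 (mod 60).


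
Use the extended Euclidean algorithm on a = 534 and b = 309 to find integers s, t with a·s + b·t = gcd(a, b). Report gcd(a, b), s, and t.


Euclidean algorithm on (534, 309) — divide until remainder is 0:
  534 = 1 · 309 + 225
  309 = 1 · 225 + 84
  225 = 2 · 84 + 57
  84 = 1 · 57 + 27
  57 = 2 · 27 + 3
  27 = 9 · 3 + 0
gcd(534, 309) = 3.
Track Bezout coefficients alongside the remainders: start with r₀ = 534 = a·1 + b·0 (s = 1, t = 0) and r₁ = 309 = a·0 + b·1 (s = 0, t = 1); each new remainder r_{k+1} = r_{k-1} − q_k·r_k inherits s_{k+1} = s_{k-1} − q_k·s_k, t_{k+1} = t_{k-1} − q_k·t_k, so r_k = a·s_k + b·t_k at every step:
  q = 1: r = 225, s = 1 − 1·0 = 1, t = 0 − 1·1 = -1  (check: 534·1 + 309·(-1) = 225)
  q = 1: r = 84, s = 0 − 1·1 = -1, t = 1 − 1·(-1) = 2  (check: 534·(-1) + 309·2 = 84)
  q = 2: r = 57, s = 1 − 2·(-1) = 3, t = -1 − 2·2 = -5  (check: 534·3 + 309·(-5) = 57)
  q = 1: r = 27, s = -1 − 1·3 = -4, t = 2 − 1·(-5) = 7  (check: 534·(-4) + 309·7 = 27)
  q = 2: r = 3, s = 3 − 2·(-4) = 11, t = -5 − 2·7 = -19  (check: 534·11 + 309·(-19) = 3)
The row with r = 3 (the gcd) gives the Bezout coefficients s = 11, t = -19.
Result: 534 · (11) + 309 · (-19) = 3.

gcd(534, 309) = 3; s = 11, t = -19 (check: 534·11 + 309·(-19) = 3).


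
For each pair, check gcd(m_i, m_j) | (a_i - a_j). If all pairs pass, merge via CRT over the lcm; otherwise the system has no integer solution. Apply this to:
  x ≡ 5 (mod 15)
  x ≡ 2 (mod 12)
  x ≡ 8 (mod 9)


Moduli 15, 12, 9 are not pairwise coprime, so CRT works modulo lcm(m_i) when all pairwise compatibility conditions hold.
Pairwise compatibility: gcd(m_i, m_j) must divide a_i - a_j for every pair.
Merge one congruence at a time:
  Start: x ≡ 5 (mod 15).
  Combine with x ≡ 2 (mod 12): gcd(15, 12) = 3; 2 - 5 = -3, which IS divisible by 3, so compatible.
    Write x = 5 + 15·t and substitute into x ≡ 2 (mod 12): 15·t ≡ 2 − 5 = -3 (mod 12).
    Divide the congruence (and modulus) by g = 3: 5·t ≡ -1 (mod 4).
    Reduce coefficients mod 4: 1·t ≡ 3 (mod 4).
    So t ≡ 3 (mod 4).
    Then x = 5 + 15·3 = 50, valid modulo lcm(15, 12) = 60: x ≡ 50 (mod 60).
  Combine with x ≡ 8 (mod 9): gcd(60, 9) = 3; 8 - 50 = -42, which IS divisible by 3, so compatible.
    Write x = 50 + 60·t and substitute into x ≡ 8 (mod 9): 60·t ≡ 8 − 50 = -42 (mod 9).
    Divide the congruence (and modulus) by g = 3: 20·t ≡ -14 (mod 3).
    Reduce coefficients mod 3: 2·t ≡ 1 (mod 3).
    The inverse of 2 mod 3 is 2 (since 2·2 = 4 = 1·3 + 1), so t ≡ 2·1 = 2 ≡ 2 (mod 3).
    Then x = 50 + 60·2 = 170, valid modulo lcm(60, 9) = 180: x ≡ 170 (mod 180).
Verify: 170 mod 15 = 5, 170 mod 12 = 2, 170 mod 9 = 8.

x ≡ 170 (mod 180).


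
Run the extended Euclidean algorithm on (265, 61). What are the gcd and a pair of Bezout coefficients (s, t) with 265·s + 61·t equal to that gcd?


Euclidean algorithm on (265, 61) — divide until remainder is 0:
  265 = 4 · 61 + 21
  61 = 2 · 21 + 19
  21 = 1 · 19 + 2
  19 = 9 · 2 + 1
  2 = 2 · 1 + 0
gcd(265, 61) = 1.
Track Bezout coefficients alongside the remainders: start with r₀ = 265 = a·1 + b·0 (s = 1, t = 0) and r₁ = 61 = a·0 + b·1 (s = 0, t = 1); each new remainder r_{k+1} = r_{k-1} − q_k·r_k inherits s_{k+1} = s_{k-1} − q_k·s_k, t_{k+1} = t_{k-1} − q_k·t_k, so r_k = a·s_k + b·t_k at every step:
  q = 4: r = 21, s = 1 − 4·0 = 1, t = 0 − 4·1 = -4  (check: 265·1 + 61·(-4) = 21)
  q = 2: r = 19, s = 0 − 2·1 = -2, t = 1 − 2·(-4) = 9  (check: 265·(-2) + 61·9 = 19)
  q = 1: r = 2, s = 1 − 1·(-2) = 3, t = -4 − 1·9 = -13  (check: 265·3 + 61·(-13) = 2)
  q = 9: r = 1, s = -2 − 9·3 = -29, t = 9 − 9·(-13) = 126  (check: 265·(-29) + 61·126 = 1)
The row with r = 1 (the gcd) gives the Bezout coefficients s = -29, t = 126.
Result: 265 · (-29) + 61 · (126) = 1.

gcd(265, 61) = 1; s = -29, t = 126 (check: 265·(-29) + 61·126 = 1).


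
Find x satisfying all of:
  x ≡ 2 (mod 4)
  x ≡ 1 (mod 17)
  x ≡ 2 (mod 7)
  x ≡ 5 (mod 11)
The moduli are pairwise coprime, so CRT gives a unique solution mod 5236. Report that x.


Product of moduli M = 4 · 17 · 7 · 11 = 5236.
Merge one congruence at a time:
  Start: x ≡ 2 (mod 4).
  Combine with x ≡ 1 (mod 17); new modulus lcm = 68.
    Write x = 2 + 4·t and substitute into x ≡ 1 (mod 17): 4·t ≡ 1 − 2 = -1 (mod 17).
    Reduce coefficients mod 17: 4·t ≡ 16 (mod 17).
    The inverse of 4 mod 17 is 13 (since 4·13 = 52 = 3·17 + 1), so t ≡ 13·16 = 208 ≡ 4 (mod 17).
    Then x = 2 + 4·4 = 18, valid modulo lcm(4, 17) = 68: x ≡ 18 (mod 68).
  Combine with x ≡ 2 (mod 7); new modulus lcm = 476.
    Write x = 18 + 68·t and substitute into x ≡ 2 (mod 7): 68·t ≡ 2 − 18 = -16 (mod 7).
    Reduce coefficients mod 7: 5·t ≡ 5 (mod 7).
    The inverse of 5 mod 7 is 3 (since 5·3 = 15 = 2·7 + 1), so t ≡ 3·5 = 15 ≡ 1 (mod 7).
    Then x = 18 + 68·1 = 86, valid modulo lcm(68, 7) = 476: x ≡ 86 (mod 476).
  Combine with x ≡ 5 (mod 11); new modulus lcm = 5236.
    Write x = 86 + 476·t and substitute into x ≡ 5 (mod 11): 476·t ≡ 5 − 86 = -81 (mod 11).
    Reduce coefficients mod 11: 3·t ≡ 7 (mod 11).
    The inverse of 3 mod 11 is 4 (since 3·4 = 12 = 1·11 + 1), so t ≡ 4·7 = 28 ≡ 6 (mod 11).
    Then x = 86 + 476·6 = 2942, valid modulo lcm(476, 11) = 5236: x ≡ 2942 (mod 5236).
Verify against each original: 2942 mod 4 = 2, 2942 mod 17 = 1, 2942 mod 7 = 2, 2942 mod 11 = 5.

x ≡ 2942 (mod 5236).


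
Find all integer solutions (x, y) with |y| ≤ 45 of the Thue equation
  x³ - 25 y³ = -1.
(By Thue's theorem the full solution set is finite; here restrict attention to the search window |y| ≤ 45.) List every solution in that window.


The equation is x³ - 25y³ = -1. For fixed y, x³ = 25·y³ − 1, so a solution requires the RHS to be a perfect cube.
Strategy: iterate y from -45 to 45, compute RHS = 25·y³ − 1, and check whether it is a (positive or negative) perfect cube.
Check small values of y:
  y = 0: RHS = -1 = (-1)³ ⇒ x = -1 works.
  y = 1: RHS = 24 is not a perfect cube.
  y = -1: RHS = -26 is not a perfect cube.
  y = 2: RHS = 199 is not a perfect cube.
  y = -2: RHS = -201 is not a perfect cube.
  y = 3: RHS = 674 is not a perfect cube.
  y = -3: RHS = -676 is not a perfect cube.
Continuing the search up to |y| = 45 finds no further solutions beyond those listed.
Collected solutions: (-1, 0).

Solutions (with |y| ≤ 45): (-1, 0).


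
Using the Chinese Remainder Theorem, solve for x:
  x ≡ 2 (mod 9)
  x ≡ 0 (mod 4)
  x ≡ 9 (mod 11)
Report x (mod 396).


Moduli 9, 4, 11 are pairwise coprime; by CRT there is a unique solution modulo M = 9 · 4 · 11 = 396.
Solve pairwise, accumulating the modulus:
  Start with x ≡ 2 (mod 9).
  Combine with x ≡ 0 (mod 4): since gcd(9, 4) = 1, we get a unique residue mod 36.
    Write x = 2 + 9·t and substitute into x ≡ 0 (mod 4): 9·t ≡ 0 − 2 = -2 (mod 4).
    Reduce coefficients mod 4: 1·t ≡ 2 (mod 4).
    So t ≡ 2 (mod 4).
    Then x = 2 + 9·2 = 20, valid modulo lcm(9, 4) = 36: x ≡ 20 (mod 36).
  Combine with x ≡ 9 (mod 11): since gcd(36, 11) = 1, we get a unique residue mod 396.
    Write x = 20 + 36·t and substitute into x ≡ 9 (mod 11): 36·t ≡ 9 − 20 = -11 (mod 11).
    Reduce coefficients mod 11: 3·t ≡ 0 (mod 11).
    The inverse of 3 mod 11 is 4 (since 3·4 = 12 = 1·11 + 1), so t ≡ 4·0 = 0 ≡ 0 (mod 11).
    Then x = 20 + 36·0 = 20, valid modulo lcm(36, 11) = 396: x ≡ 20 (mod 396).
Verify: 20 mod 9 = 2 ✓, 20 mod 4 = 0 ✓, 20 mod 11 = 9 ✓.

x ≡ 20 (mod 396).


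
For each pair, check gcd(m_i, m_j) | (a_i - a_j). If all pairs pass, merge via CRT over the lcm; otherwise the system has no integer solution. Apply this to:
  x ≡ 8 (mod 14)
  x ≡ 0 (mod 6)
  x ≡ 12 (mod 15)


Moduli 14, 6, 15 are not pairwise coprime, so CRT works modulo lcm(m_i) when all pairwise compatibility conditions hold.
Pairwise compatibility: gcd(m_i, m_j) must divide a_i - a_j for every pair.
Merge one congruence at a time:
  Start: x ≡ 8 (mod 14).
  Combine with x ≡ 0 (mod 6): gcd(14, 6) = 2; 0 - 8 = -8, which IS divisible by 2, so compatible.
    Write x = 8 + 14·t and substitute into x ≡ 0 (mod 6): 14·t ≡ 0 − 8 = -8 (mod 6).
    Divide the congruence (and modulus) by g = 2: 7·t ≡ -4 (mod 3).
    Reduce coefficients mod 3: 1·t ≡ 2 (mod 3).
    So t ≡ 2 (mod 3).
    Then x = 8 + 14·2 = 36, valid modulo lcm(14, 6) = 42: x ≡ 36 (mod 42).
  Combine with x ≡ 12 (mod 15): gcd(42, 15) = 3; 12 - 36 = -24, which IS divisible by 3, so compatible.
    Write x = 36 + 42·t and substitute into x ≡ 12 (mod 15): 42·t ≡ 12 − 36 = -24 (mod 15).
    Divide the congruence (and modulus) by g = 3: 14·t ≡ -8 (mod 5).
    Reduce coefficients mod 5: 4·t ≡ 2 (mod 5).
    The inverse of 4 mod 5 is 4 (since 4·4 = 16 = 3·5 + 1), so t ≡ 4·2 = 8 ≡ 3 (mod 5).
    Then x = 36 + 42·3 = 162, valid modulo lcm(42, 15) = 210: x ≡ 162 (mod 210).
Verify: 162 mod 14 = 8, 162 mod 6 = 0, 162 mod 15 = 12.

x ≡ 162 (mod 210).


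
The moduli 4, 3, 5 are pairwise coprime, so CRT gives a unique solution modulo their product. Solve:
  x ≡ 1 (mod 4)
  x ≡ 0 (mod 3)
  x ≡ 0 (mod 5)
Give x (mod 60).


Moduli 4, 3, 5 are pairwise coprime; by CRT there is a unique solution modulo M = 4 · 3 · 5 = 60.
Solve pairwise, accumulating the modulus:
  Start with x ≡ 1 (mod 4).
  Combine with x ≡ 0 (mod 3): since gcd(4, 3) = 1, we get a unique residue mod 12.
    Write x = 1 + 4·t and substitute into x ≡ 0 (mod 3): 4·t ≡ 0 − 1 = -1 (mod 3).
    Reduce coefficients mod 3: 1·t ≡ 2 (mod 3).
    So t ≡ 2 (mod 3).
    Then x = 1 + 4·2 = 9, valid modulo lcm(4, 3) = 12: x ≡ 9 (mod 12).
  Combine with x ≡ 0 (mod 5): since gcd(12, 5) = 1, we get a unique residue mod 60.
    Write x = 9 + 12·t and substitute into x ≡ 0 (mod 5): 12·t ≡ 0 − 9 = -9 (mod 5).
    Reduce coefficients mod 5: 2·t ≡ 1 (mod 5).
    The inverse of 2 mod 5 is 3 (since 2·3 = 6 = 1·5 + 1), so t ≡ 3·1 = 3 ≡ 3 (mod 5).
    Then x = 9 + 12·3 = 45, valid modulo lcm(12, 5) = 60: x ≡ 45 (mod 60).
Verify: 45 mod 4 = 1 ✓, 45 mod 3 = 0 ✓, 45 mod 5 = 0 ✓.

x ≡ 45 (mod 60).


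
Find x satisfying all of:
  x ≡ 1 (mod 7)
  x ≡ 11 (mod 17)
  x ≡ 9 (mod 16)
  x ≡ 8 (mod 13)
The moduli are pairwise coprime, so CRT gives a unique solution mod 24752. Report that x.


Product of moduli M = 7 · 17 · 16 · 13 = 24752.
Merge one congruence at a time:
  Start: x ≡ 1 (mod 7).
  Combine with x ≡ 11 (mod 17); new modulus lcm = 119.
    Write x = 1 + 7·t and substitute into x ≡ 11 (mod 17): 7·t ≡ 11 − 1 = 10 (mod 17).
    The inverse of 7 mod 17 is 5 (since 7·5 = 35 = 2·17 + 1), so t ≡ 5·10 = 50 ≡ 16 (mod 17).
    Then x = 1 + 7·16 = 113, valid modulo lcm(7, 17) = 119: x ≡ 113 (mod 119).
  Combine with x ≡ 9 (mod 16); new modulus lcm = 1904.
    Write x = 113 + 119·t and substitute into x ≡ 9 (mod 16): 119·t ≡ 9 − 113 = -104 (mod 16).
    Reduce coefficients mod 16: 7·t ≡ 8 (mod 16).
    The inverse of 7 mod 16 is 7 (since 7·7 = 49 = 3·16 + 1), so t ≡ 7·8 = 56 ≡ 8 (mod 16).
    Then x = 113 + 119·8 = 1065, valid modulo lcm(119, 16) = 1904: x ≡ 1065 (mod 1904).
  Combine with x ≡ 8 (mod 13); new modulus lcm = 24752.
    Write x = 1065 + 1904·t and substitute into x ≡ 8 (mod 13): 1904·t ≡ 8 − 1065 = -1057 (mod 13).
    Reduce coefficients mod 13: 6·t ≡ 9 (mod 13).
    The inverse of 6 mod 13 is 11 (since 6·11 = 66 = 5·13 + 1), so t ≡ 11·9 = 99 ≡ 8 (mod 13).
    Then x = 1065 + 1904·8 = 16297, valid modulo lcm(1904, 13) = 24752: x ≡ 16297 (mod 24752).
Verify against each original: 16297 mod 7 = 1, 16297 mod 17 = 11, 16297 mod 16 = 9, 16297 mod 13 = 8.

x ≡ 16297 (mod 24752).


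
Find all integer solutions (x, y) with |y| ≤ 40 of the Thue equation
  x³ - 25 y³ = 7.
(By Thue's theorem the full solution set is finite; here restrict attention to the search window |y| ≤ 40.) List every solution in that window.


The equation is x³ - 25y³ = 7. For fixed y, x³ = 25·y³ + 7, so a solution requires the RHS to be a perfect cube.
Strategy: iterate y from -40 to 40, compute RHS = 25·y³ + 7, and check whether it is a (positive or negative) perfect cube.
Check small values of y:
  y = 0: RHS = 7 is not a perfect cube.
  y = 1: RHS = 32 is not a perfect cube.
  y = -1: RHS = -18 is not a perfect cube.
  y = 2: RHS = 207 is not a perfect cube.
  y = -2: RHS = -193 is not a perfect cube.
  y = 3: RHS = 682 is not a perfect cube.
  y = -3: RHS = -668 is not a perfect cube.
Continuing the search up to |y| = 40 finds no solutions either.
No (x, y) in the scanned range satisfies the equation.

No integer solutions with |y| ≤ 40.


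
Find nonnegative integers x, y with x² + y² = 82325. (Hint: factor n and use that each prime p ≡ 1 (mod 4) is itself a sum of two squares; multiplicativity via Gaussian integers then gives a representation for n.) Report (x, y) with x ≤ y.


Step 1: Factor n = 82325 = 5^2 · 37 · 89.
Step 2: Check the mod-4 condition on each prime factor: 5 ≡ 1 (mod 4), exponent 2; 37 ≡ 1 (mod 4), exponent 1; 89 ≡ 1 (mod 4), exponent 1.
All primes ≡ 3 (mod 4) appear to even exponent (or don't appear), so by the two-squares theorem n IS expressible as a sum of two squares.
Step 3: Build a representation. Group n = k² · m with k = 5 and m = 37 · 89 = 3293 (a product of primes ≡ 1 (mod 4)); a representation of m scales to one of n via (k·x)² + (k·y)² = k²(x² + y²). Each prime p ≡ 1 (mod 4) is itself a sum of two squares; find a² by testing p − a² for a perfect square:
  37: 37 − 1² = 36 = 6² ⇒ 37 = 1² + 6².
  89: 89 − 1² = 88, 89 − 2² = 85, 89 − 3² = 80, 89 − 4² = 73, 89 − 5² = 64 = 8² ⇒ 89 = 5² + 8².
  Combine using the Brahmagupta–Fibonacci identity (a² + b²)(c² + d²) = (ac − bd)² + (ad + bc)² = (ac + bd)² + (ad − bc)²:
  37 · 89 = 3293: from (1² + 6²)(5² + 8²), take (1·5 − 6·8, 1·8 + 6·5) = (5 − 48, 8 + 30) = (-43, 38); dropping signs (only squares matter) gives (43, 38); check 43² + 38² = 1849 + 1444 = 3293 ✓.
  Scale by k = 5: (5·43, 5·38) = (215, 190).
Step 4: Order so x ≤ y and verify: 190² + 215² = 36100 + 46225 = 82325 = n. ✓

n = 82325 = 190² + 215² (one valid representation with x ≤ y).


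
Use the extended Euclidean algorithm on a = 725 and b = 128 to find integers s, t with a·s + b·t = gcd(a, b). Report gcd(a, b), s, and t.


Euclidean algorithm on (725, 128) — divide until remainder is 0:
  725 = 5 · 128 + 85
  128 = 1 · 85 + 43
  85 = 1 · 43 + 42
  43 = 1 · 42 + 1
  42 = 42 · 1 + 0
gcd(725, 128) = 1.
Track Bezout coefficients alongside the remainders: start with r₀ = 725 = a·1 + b·0 (s = 1, t = 0) and r₁ = 128 = a·0 + b·1 (s = 0, t = 1); each new remainder r_{k+1} = r_{k-1} − q_k·r_k inherits s_{k+1} = s_{k-1} − q_k·s_k, t_{k+1} = t_{k-1} − q_k·t_k, so r_k = a·s_k + b·t_k at every step:
  q = 5: r = 85, s = 1 − 5·0 = 1, t = 0 − 5·1 = -5  (check: 725·1 + 128·(-5) = 85)
  q = 1: r = 43, s = 0 − 1·1 = -1, t = 1 − 1·(-5) = 6  (check: 725·(-1) + 128·6 = 43)
  q = 1: r = 42, s = 1 − 1·(-1) = 2, t = -5 − 1·6 = -11  (check: 725·2 + 128·(-11) = 42)
  q = 1: r = 1, s = -1 − 1·2 = -3, t = 6 − 1·(-11) = 17  (check: 725·(-3) + 128·17 = 1)
The row with r = 1 (the gcd) gives the Bezout coefficients s = -3, t = 17.
Result: 725 · (-3) + 128 · (17) = 1.

gcd(725, 128) = 1; s = -3, t = 17 (check: 725·(-3) + 128·17 = 1).


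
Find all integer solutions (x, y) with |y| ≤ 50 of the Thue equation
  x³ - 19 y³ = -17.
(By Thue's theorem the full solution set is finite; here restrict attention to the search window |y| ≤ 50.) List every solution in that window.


The equation is x³ - 19y³ = -17. For fixed y, x³ = 19·y³ − 17, so a solution requires the RHS to be a perfect cube.
Strategy: iterate y from -50 to 50, compute RHS = 19·y³ − 17, and check whether it is a (positive or negative) perfect cube.
Check small values of y:
  y = 0: RHS = -17 is not a perfect cube.
  y = 1: RHS = 2 is not a perfect cube.
  y = -1: RHS = -36 is not a perfect cube.
  y = 2: RHS = 135 is not a perfect cube.
  y = -2: RHS = -169 is not a perfect cube.
  y = 3: RHS = 496 is not a perfect cube.
  y = -3: RHS = -530 is not a perfect cube.
Continuing the search up to |y| = 50 finds no solutions either.
No (x, y) in the scanned range satisfies the equation.

No integer solutions with |y| ≤ 50.


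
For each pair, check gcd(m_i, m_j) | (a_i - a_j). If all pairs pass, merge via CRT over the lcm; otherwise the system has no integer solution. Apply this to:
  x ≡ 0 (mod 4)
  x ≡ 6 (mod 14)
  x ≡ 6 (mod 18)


Moduli 4, 14, 18 are not pairwise coprime, so CRT works modulo lcm(m_i) when all pairwise compatibility conditions hold.
Pairwise compatibility: gcd(m_i, m_j) must divide a_i - a_j for every pair.
Merge one congruence at a time:
  Start: x ≡ 0 (mod 4).
  Combine with x ≡ 6 (mod 14): gcd(4, 14) = 2; 6 - 0 = 6, which IS divisible by 2, so compatible.
    Write x = 0 + 4·t and substitute into x ≡ 6 (mod 14): 4·t ≡ 6 − 0 = 6 (mod 14).
    Divide the congruence (and modulus) by g = 2: 2·t ≡ 3 (mod 7).
    The inverse of 2 mod 7 is 4 (since 2·4 = 8 = 1·7 + 1), so t ≡ 4·3 = 12 ≡ 5 (mod 7).
    Then x = 0 + 4·5 = 20, valid modulo lcm(4, 14) = 28: x ≡ 20 (mod 28).
  Combine with x ≡ 6 (mod 18): gcd(28, 18) = 2; 6 - 20 = -14, which IS divisible by 2, so compatible.
    Write x = 20 + 28·t and substitute into x ≡ 6 (mod 18): 28·t ≡ 6 − 20 = -14 (mod 18).
    Divide the congruence (and modulus) by g = 2: 14·t ≡ -7 (mod 9).
    Reduce coefficients mod 9: 5·t ≡ 2 (mod 9).
    The inverse of 5 mod 9 is 2 (since 5·2 = 10 = 1·9 + 1), so t ≡ 2·2 = 4 ≡ 4 (mod 9).
    Then x = 20 + 28·4 = 132, valid modulo lcm(28, 18) = 252: x ≡ 132 (mod 252).
Verify: 132 mod 4 = 0, 132 mod 14 = 6, 132 mod 18 = 6.

x ≡ 132 (mod 252).


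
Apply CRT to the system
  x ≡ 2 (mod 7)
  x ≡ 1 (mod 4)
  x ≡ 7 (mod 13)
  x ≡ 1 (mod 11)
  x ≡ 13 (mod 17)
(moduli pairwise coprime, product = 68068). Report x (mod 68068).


Product of moduli M = 7 · 4 · 13 · 11 · 17 = 68068.
Merge one congruence at a time:
  Start: x ≡ 2 (mod 7).
  Combine with x ≡ 1 (mod 4); new modulus lcm = 28.
    Write x = 2 + 7·t and substitute into x ≡ 1 (mod 4): 7·t ≡ 1 − 2 = -1 (mod 4).
    Reduce coefficients mod 4: 3·t ≡ 3 (mod 4).
    The inverse of 3 mod 4 is 3 (since 3·3 = 9 = 2·4 + 1), so t ≡ 3·3 = 9 ≡ 1 (mod 4).
    Then x = 2 + 7·1 = 9, valid modulo lcm(7, 4) = 28: x ≡ 9 (mod 28).
  Combine with x ≡ 7 (mod 13); new modulus lcm = 364.
    Write x = 9 + 28·t and substitute into x ≡ 7 (mod 13): 28·t ≡ 7 − 9 = -2 (mod 13).
    Reduce coefficients mod 13: 2·t ≡ 11 (mod 13).
    The inverse of 2 mod 13 is 7 (since 2·7 = 14 = 1·13 + 1), so t ≡ 7·11 = 77 ≡ 12 (mod 13).
    Then x = 9 + 28·12 = 345, valid modulo lcm(28, 13) = 364: x ≡ 345 (mod 364).
  Combine with x ≡ 1 (mod 11); new modulus lcm = 4004.
    Write x = 345 + 364·t and substitute into x ≡ 1 (mod 11): 364·t ≡ 1 − 345 = -344 (mod 11).
    Reduce coefficients mod 11: 1·t ≡ 8 (mod 11).
    So t ≡ 8 (mod 11).
    Then x = 345 + 364·8 = 3257, valid modulo lcm(364, 11) = 4004: x ≡ 3257 (mod 4004).
  Combine with x ≡ 13 (mod 17); new modulus lcm = 68068.
    Write x = 3257 + 4004·t and substitute into x ≡ 13 (mod 17): 4004·t ≡ 13 − 3257 = -3244 (mod 17).
    Reduce coefficients mod 17: 9·t ≡ 3 (mod 17).
    The inverse of 9 mod 17 is 2 (since 9·2 = 18 = 1·17 + 1), so t ≡ 2·3 = 6 ≡ 6 (mod 17).
    Then x = 3257 + 4004·6 = 27281, valid modulo lcm(4004, 17) = 68068: x ≡ 27281 (mod 68068).
Verify against each original: 27281 mod 7 = 2, 27281 mod 4 = 1, 27281 mod 13 = 7, 27281 mod 11 = 1, 27281 mod 17 = 13.

x ≡ 27281 (mod 68068).


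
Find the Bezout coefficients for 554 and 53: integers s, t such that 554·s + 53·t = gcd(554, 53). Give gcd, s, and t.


Euclidean algorithm on (554, 53) — divide until remainder is 0:
  554 = 10 · 53 + 24
  53 = 2 · 24 + 5
  24 = 4 · 5 + 4
  5 = 1 · 4 + 1
  4 = 4 · 1 + 0
gcd(554, 53) = 1.
Track Bezout coefficients alongside the remainders: start with r₀ = 554 = a·1 + b·0 (s = 1, t = 0) and r₁ = 53 = a·0 + b·1 (s = 0, t = 1); each new remainder r_{k+1} = r_{k-1} − q_k·r_k inherits s_{k+1} = s_{k-1} − q_k·s_k, t_{k+1} = t_{k-1} − q_k·t_k, so r_k = a·s_k + b·t_k at every step:
  q = 10: r = 24, s = 1 − 10·0 = 1, t = 0 − 10·1 = -10  (check: 554·1 + 53·(-10) = 24)
  q = 2: r = 5, s = 0 − 2·1 = -2, t = 1 − 2·(-10) = 21  (check: 554·(-2) + 53·21 = 5)
  q = 4: r = 4, s = 1 − 4·(-2) = 9, t = -10 − 4·21 = -94  (check: 554·9 + 53·(-94) = 4)
  q = 1: r = 1, s = -2 − 1·9 = -11, t = 21 − 1·(-94) = 115  (check: 554·(-11) + 53·115 = 1)
The row with r = 1 (the gcd) gives the Bezout coefficients s = -11, t = 115.
Result: 554 · (-11) + 53 · (115) = 1.

gcd(554, 53) = 1; s = -11, t = 115 (check: 554·(-11) + 53·115 = 1).


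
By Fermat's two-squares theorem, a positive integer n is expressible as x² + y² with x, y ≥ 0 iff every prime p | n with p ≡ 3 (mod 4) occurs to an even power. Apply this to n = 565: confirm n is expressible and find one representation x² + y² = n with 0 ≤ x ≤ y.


Step 1: Factor n = 565 = 5 · 113.
Step 2: Check the mod-4 condition on each prime factor: 5 ≡ 1 (mod 4), exponent 1; 113 ≡ 1 (mod 4), exponent 1.
All primes ≡ 3 (mod 4) appear to even exponent (or don't appear), so by the two-squares theorem n IS expressible as a sum of two squares.
Step 3: Build a representation. Here n = 5 · 113 is a product of primes ≡ 1 (mod 4). Each prime p ≡ 1 (mod 4) is itself a sum of two squares; find a² by testing p − a² for a perfect square:
  5: 5 − 1² = 4 = 2² ⇒ 5 = 1² + 2².
  113: 113 − 1² = 112, 113 − 2² = 109, 113 − 3² = 104, 113 − 4² = 97, 113 − 5² = 88, 113 − 6² = 77, 113 − 7² = 64 = 8² ⇒ 113 = 7² + 8².
  Combine using the Brahmagupta–Fibonacci identity (a² + b²)(c² + d²) = (ac − bd)² + (ad + bc)² = (ac + bd)² + (ad − bc)²:
  5 · 113 = 565: from (1² + 2²)(7² + 8²), take (1·7 − 2·8, 1·8 + 2·7) = (7 − 16, 8 + 14) = (-9, 22); dropping signs (only squares matter) gives (9, 22); check 9² + 22² = 81 + 484 = 565 ✓.
Step 4: Order so x ≤ y and verify: 9² + 22² = 81 + 484 = 565 = n. ✓

n = 565 = 9² + 22² (one valid representation with x ≤ y).


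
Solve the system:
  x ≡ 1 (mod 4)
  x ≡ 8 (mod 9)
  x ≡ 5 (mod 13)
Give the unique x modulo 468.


Moduli 4, 9, 13 are pairwise coprime; by CRT there is a unique solution modulo M = 4 · 9 · 13 = 468.
Solve pairwise, accumulating the modulus:
  Start with x ≡ 1 (mod 4).
  Combine with x ≡ 8 (mod 9): since gcd(4, 9) = 1, we get a unique residue mod 36.
    Write x = 1 + 4·t and substitute into x ≡ 8 (mod 9): 4·t ≡ 8 − 1 = 7 (mod 9).
    The inverse of 4 mod 9 is 7 (since 4·7 = 28 = 3·9 + 1), so t ≡ 7·7 = 49 ≡ 4 (mod 9).
    Then x = 1 + 4·4 = 17, valid modulo lcm(4, 9) = 36: x ≡ 17 (mod 36).
  Combine with x ≡ 5 (mod 13): since gcd(36, 13) = 1, we get a unique residue mod 468.
    Write x = 17 + 36·t and substitute into x ≡ 5 (mod 13): 36·t ≡ 5 − 17 = -12 (mod 13).
    Reduce coefficients mod 13: 10·t ≡ 1 (mod 13).
    The inverse of 10 mod 13 is 4 (since 10·4 = 40 = 3·13 + 1), so t ≡ 4·1 = 4 ≡ 4 (mod 13).
    Then x = 17 + 36·4 = 161, valid modulo lcm(36, 13) = 468: x ≡ 161 (mod 468).
Verify: 161 mod 4 = 1 ✓, 161 mod 9 = 8 ✓, 161 mod 13 = 5 ✓.

x ≡ 161 (mod 468).


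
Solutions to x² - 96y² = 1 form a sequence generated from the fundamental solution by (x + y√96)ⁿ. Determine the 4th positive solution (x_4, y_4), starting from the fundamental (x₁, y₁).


Step 1: Find the fundamental solution (x₁, y₁) of x² - 96y² = 1.
  Expand √96 as a continued fraction. a₀ = ⌊√96⌋ = 9; iterate m_{k+1} = d_k·a_k − m_k, d_{k+1} = (96 − m_{k+1}²)/d_k, a_{k+1} = ⌊(a₀ + m_{k+1})/d_{k+1}⌋ (starting m₀ = 0, d₀ = 1), with convergents p_k = a_k·p_{k-1} + p_{k-2}, q_k = a_k·q_{k-1} + q_{k-2} (p₋₁ = 1, q₋₁ = 0):
  k = 0: a₀ = 9; p₀/q₀ = 9/1; p₀² − 96·q₀² = 81 − 96 = -15.
  k = 1: m = 9, d = 15, a = ⌊(9 + 9)/15⌋ = 1; p/q = (1·9 + 1)/(1·1 + 0) = 10/1; p² − 96·q² = 100 − 96 = 4.
  k = 2: m = 6, d = 4, a = ⌊(9 + 6)/4⌋ = 3; p/q = (3·10 + 9)/(3·1 + 1) = 39/4; p² − 96·q² = 1521 − 1536 = -15.
  k = 3: m = 6, d = 15, a = ⌊(9 + 6)/15⌋ = 1; p/q = (1·39 + 10)/(1·4 + 1) = 49/5; p² − 96·q² = 2401 − 2400 = 1.
  The first convergent with p² − 96·q² = 1 gives the fundamental solution (x₁, y₁) = (49, 5).
Step 2: Apply the recurrence (x_{n+1}, y_{n+1}) = (x₁x_n + 96y₁y_n, x₁y_n + y₁x_n) repeatedly.
  From (x_1, y_1) = (49, 5): x_2 = 49·49 + 96·5·5 = 4801; y_2 = 49·5 + 5·49 = 490.
  From (x_2, y_2) = (4801, 490): x_3 = 49·4801 + 96·5·490 = 470449; y_3 = 49·490 + 5·4801 = 48015.
  From (x_3, y_3) = (470449, 48015): x_4 = 49·470449 + 96·5·48015 = 46099201; y_4 = 49·48015 + 5·470449 = 4704980.
Step 3: Verify x_4² - 96·y_4² = 2125136332838401 - 2125136332838400 = 1 (should be 1). ✓

(x_1, y_1) = (49, 5); (x_4, y_4) = (46099201, 4704980).


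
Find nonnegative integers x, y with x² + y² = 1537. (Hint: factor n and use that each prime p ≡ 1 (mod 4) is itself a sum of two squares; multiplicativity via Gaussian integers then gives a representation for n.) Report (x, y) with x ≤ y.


Step 1: Factor n = 1537 = 29 · 53.
Step 2: Check the mod-4 condition on each prime factor: 29 ≡ 1 (mod 4), exponent 1; 53 ≡ 1 (mod 4), exponent 1.
All primes ≡ 3 (mod 4) appear to even exponent (or don't appear), so by the two-squares theorem n IS expressible as a sum of two squares.
Step 3: Build a representation. Here n = 29 · 53 is a product of primes ≡ 1 (mod 4). Each prime p ≡ 1 (mod 4) is itself a sum of two squares; find a² by testing p − a² for a perfect square:
  29: 29 − 1² = 28, 29 − 2² = 25 = 5² ⇒ 29 = 2² + 5².
  53: 53 − 1² = 52, 53 − 2² = 49 = 7² ⇒ 53 = 2² + 7².
  Combine using the Brahmagupta–Fibonacci identity (a² + b²)(c² + d²) = (ac − bd)² + (ad + bc)² = (ac + bd)² + (ad − bc)²:
  29 · 53 = 1537: from (2² + 5²)(2² + 7²), take (2·2 − 5·7, 2·7 + 5·2) = (4 − 35, 14 + 10) = (-31, 24); dropping signs (only squares matter) gives (31, 24); check 31² + 24² = 961 + 576 = 1537 ✓.
Step 4: Order so x ≤ y and verify: 24² + 31² = 576 + 961 = 1537 = n. ✓

n = 1537 = 24² + 31² (one valid representation with x ≤ y).


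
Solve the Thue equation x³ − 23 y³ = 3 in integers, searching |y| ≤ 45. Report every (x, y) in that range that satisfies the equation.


The equation is x³ - 23y³ = 3. For fixed y, x³ = 23·y³ + 3, so a solution requires the RHS to be a perfect cube.
Strategy: iterate y from -45 to 45, compute RHS = 23·y³ + 3, and check whether it is a (positive or negative) perfect cube.
Check small values of y:
  y = 0: RHS = 3 is not a perfect cube.
  y = 1: RHS = 26 is not a perfect cube.
  y = -1: RHS = -20 is not a perfect cube.
  y = 2: RHS = 187 is not a perfect cube.
  y = -2: RHS = -181 is not a perfect cube.
  y = 3: RHS = 624 is not a perfect cube.
  y = -3: RHS = -618 is not a perfect cube.
Continuing the search up to |y| = 45 finds no solutions either.
No (x, y) in the scanned range satisfies the equation.

No integer solutions with |y| ≤ 45.


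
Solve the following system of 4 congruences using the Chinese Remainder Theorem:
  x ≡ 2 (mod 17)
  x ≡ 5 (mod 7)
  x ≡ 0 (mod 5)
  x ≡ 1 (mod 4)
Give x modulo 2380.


Product of moduli M = 17 · 7 · 5 · 4 = 2380.
Merge one congruence at a time:
  Start: x ≡ 2 (mod 17).
  Combine with x ≡ 5 (mod 7); new modulus lcm = 119.
    Write x = 2 + 17·t and substitute into x ≡ 5 (mod 7): 17·t ≡ 5 − 2 = 3 (mod 7).
    Reduce coefficients mod 7: 3·t ≡ 3 (mod 7).
    The inverse of 3 mod 7 is 5 (since 3·5 = 15 = 2·7 + 1), so t ≡ 5·3 = 15 ≡ 1 (mod 7).
    Then x = 2 + 17·1 = 19, valid modulo lcm(17, 7) = 119: x ≡ 19 (mod 119).
  Combine with x ≡ 0 (mod 5); new modulus lcm = 595.
    Write x = 19 + 119·t and substitute into x ≡ 0 (mod 5): 119·t ≡ 0 − 19 = -19 (mod 5).
    Reduce coefficients mod 5: 4·t ≡ 1 (mod 5).
    The inverse of 4 mod 5 is 4 (since 4·4 = 16 = 3·5 + 1), so t ≡ 4·1 = 4 ≡ 4 (mod 5).
    Then x = 19 + 119·4 = 495, valid modulo lcm(119, 5) = 595: x ≡ 495 (mod 595).
  Combine with x ≡ 1 (mod 4); new modulus lcm = 2380.
    Write x = 495 + 595·t and substitute into x ≡ 1 (mod 4): 595·t ≡ 1 − 495 = -494 (mod 4).
    Reduce coefficients mod 4: 3·t ≡ 2 (mod 4).
    The inverse of 3 mod 4 is 3 (since 3·3 = 9 = 2·4 + 1), so t ≡ 3·2 = 6 ≡ 2 (mod 4).
    Then x = 495 + 595·2 = 1685, valid modulo lcm(595, 4) = 2380: x ≡ 1685 (mod 2380).
Verify against each original: 1685 mod 17 = 2, 1685 mod 7 = 5, 1685 mod 5 = 0, 1685 mod 4 = 1.

x ≡ 1685 (mod 2380).


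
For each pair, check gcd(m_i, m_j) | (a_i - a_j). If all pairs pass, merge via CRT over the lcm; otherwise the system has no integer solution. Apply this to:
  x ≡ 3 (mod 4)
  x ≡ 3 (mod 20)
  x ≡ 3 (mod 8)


Moduli 4, 20, 8 are not pairwise coprime, so CRT works modulo lcm(m_i) when all pairwise compatibility conditions hold.
Pairwise compatibility: gcd(m_i, m_j) must divide a_i - a_j for every pair.
Merge one congruence at a time:
  Start: x ≡ 3 (mod 4).
  Combine with x ≡ 3 (mod 20): gcd(4, 20) = 4; 3 - 3 = 0, which IS divisible by 4, so compatible.
    Write x = 3 + 4·t and substitute into x ≡ 3 (mod 20): 4·t ≡ 3 − 3 = 0 (mod 20).
    Divide the congruence (and modulus) by g = 4: 1·t ≡ 0 (mod 5).
    So t ≡ 0 (mod 5).
    Then x = 3 + 4·0 = 3, valid modulo lcm(4, 20) = 20: x ≡ 3 (mod 20).
  Combine with x ≡ 3 (mod 8): gcd(20, 8) = 4; 3 - 3 = 0, which IS divisible by 4, so compatible.
    Write x = 3 + 20·t and substitute into x ≡ 3 (mod 8): 20·t ≡ 3 − 3 = 0 (mod 8).
    Divide the congruence (and modulus) by g = 4: 5·t ≡ 0 (mod 2).
    Reduce coefficients mod 2: 1·t ≡ 0 (mod 2).
    So t ≡ 0 (mod 2).
    Then x = 3 + 20·0 = 3, valid modulo lcm(20, 8) = 40: x ≡ 3 (mod 40).
Verify: 3 mod 4 = 3, 3 mod 20 = 3, 3 mod 8 = 3.

x ≡ 3 (mod 40).
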